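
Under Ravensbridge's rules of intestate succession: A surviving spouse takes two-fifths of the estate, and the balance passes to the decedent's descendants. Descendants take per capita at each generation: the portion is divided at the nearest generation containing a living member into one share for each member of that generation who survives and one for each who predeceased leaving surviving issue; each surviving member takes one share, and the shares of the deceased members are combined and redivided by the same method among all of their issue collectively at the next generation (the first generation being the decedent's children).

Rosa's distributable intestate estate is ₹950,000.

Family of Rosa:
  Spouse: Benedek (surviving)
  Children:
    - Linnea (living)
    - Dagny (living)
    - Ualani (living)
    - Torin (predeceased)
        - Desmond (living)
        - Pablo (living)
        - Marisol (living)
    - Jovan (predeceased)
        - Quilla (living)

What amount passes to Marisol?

Marisol receives ₹57,000.

Benedek takes two-fifths of ₹950,000 = ₹380,000. The remaining ₹570,000 passes to the descendants.
The descendants' portion (₹570,000) is divided at the children's generation into 5 shares of ₹114,000. Linnea, Dagny, and Ualani each take ₹114,000. The 2 shares of the deceased (Torin and Jovan) are combined into a pool of ₹228,000.
That pool (₹228,000) is divided at the grandchildren's generation equally among Desmond, Pablo, Marisol, and Quilla: ₹57,000 each.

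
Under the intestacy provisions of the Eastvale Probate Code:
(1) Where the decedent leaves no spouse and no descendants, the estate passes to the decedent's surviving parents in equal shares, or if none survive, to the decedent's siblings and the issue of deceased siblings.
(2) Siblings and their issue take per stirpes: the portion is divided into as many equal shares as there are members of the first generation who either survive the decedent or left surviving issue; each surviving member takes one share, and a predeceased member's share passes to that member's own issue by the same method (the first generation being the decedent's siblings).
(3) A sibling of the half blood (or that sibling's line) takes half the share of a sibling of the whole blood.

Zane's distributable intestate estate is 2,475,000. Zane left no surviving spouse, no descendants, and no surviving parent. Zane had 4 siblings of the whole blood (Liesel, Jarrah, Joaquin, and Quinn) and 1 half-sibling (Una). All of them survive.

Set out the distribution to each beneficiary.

Liesel: 550,000; Una: 275,000; Jarrah: 550,000; Joaquin: 550,000; Quinn: 550,000

The entire 2,475,000 passes to the siblings and their issue.
Counting each half-blood sibling's line as half a unit, there are 9/2 units in 2,475,000, so one unit is 550,000. Whole-blood lines (Liesel, Jarrah, Joaquin, and Quinn) take 550,000 each; half-blood lines (Una) take 275,000 each.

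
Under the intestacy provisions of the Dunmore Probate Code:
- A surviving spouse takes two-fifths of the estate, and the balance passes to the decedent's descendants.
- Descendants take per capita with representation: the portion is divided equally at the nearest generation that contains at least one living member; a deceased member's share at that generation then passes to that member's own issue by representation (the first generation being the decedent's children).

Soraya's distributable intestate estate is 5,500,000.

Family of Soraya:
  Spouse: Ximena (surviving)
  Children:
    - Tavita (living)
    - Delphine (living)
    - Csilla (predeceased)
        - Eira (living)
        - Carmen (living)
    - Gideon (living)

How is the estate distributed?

Ximena takes two-fifths of 5,500,000 = 2,200,000. The remaining 3,300,000 passes to the descendants.
The descendants' portion (3,300,000) is divided into 4 shares of 825,000: Tavita, Delphine, and Gideon each take 825,000; Csilla's 825,000 share passes to Csilla's issue.
Csilla's share (825,000) is divided into 2 shares of 412,500: Eira and Carmen each take 412,500.

Ximena: 2,200,000; Tavita: 825,000; Delphine: 825,000; Eira: 412,500; Carmen: 412,500; Gideon: 825,000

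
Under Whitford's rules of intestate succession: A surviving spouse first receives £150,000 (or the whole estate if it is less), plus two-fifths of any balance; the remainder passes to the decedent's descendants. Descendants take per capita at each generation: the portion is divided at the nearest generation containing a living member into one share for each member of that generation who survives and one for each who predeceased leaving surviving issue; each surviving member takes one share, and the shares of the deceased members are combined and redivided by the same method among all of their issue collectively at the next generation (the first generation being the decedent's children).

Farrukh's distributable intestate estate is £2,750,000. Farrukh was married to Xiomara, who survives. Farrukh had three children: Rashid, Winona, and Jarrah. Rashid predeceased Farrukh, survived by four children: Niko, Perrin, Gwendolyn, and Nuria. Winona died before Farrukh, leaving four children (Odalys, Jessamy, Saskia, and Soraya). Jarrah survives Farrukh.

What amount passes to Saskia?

Xiomara first takes £150,000, leaving a balance of £2,600,000. Xiomara then takes two-fifths of the balance (£1,040,000), for a total of £1,190,000. The remaining £1,560,000 passes to the descendants.
The descendants' portion (£1,560,000) is divided at the children's generation into 3 shares of £520,000. Jarrah takes £520,000. The 2 shares of the deceased (Rashid and Winona) are combined into a pool of £1,040,000.
That pool (£1,040,000) is divided at the grandchildren's generation equally among Niko, Perrin, Gwendolyn, Nuria, Odalys, Jessamy, Saskia, and Soraya: £130,000 each.

Saskia receives £130,000.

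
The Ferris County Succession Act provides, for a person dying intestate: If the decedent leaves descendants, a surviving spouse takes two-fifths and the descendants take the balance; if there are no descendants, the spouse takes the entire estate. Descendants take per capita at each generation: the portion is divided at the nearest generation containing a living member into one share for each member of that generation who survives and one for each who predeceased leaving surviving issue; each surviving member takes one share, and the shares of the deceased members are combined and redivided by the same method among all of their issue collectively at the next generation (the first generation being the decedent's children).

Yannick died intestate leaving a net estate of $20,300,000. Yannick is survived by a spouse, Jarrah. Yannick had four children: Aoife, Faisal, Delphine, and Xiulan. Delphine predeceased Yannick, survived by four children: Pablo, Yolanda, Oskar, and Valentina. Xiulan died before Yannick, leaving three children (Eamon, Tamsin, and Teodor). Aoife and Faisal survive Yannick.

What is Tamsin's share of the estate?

Tamsin receives $870,000.

Jarrah takes two-fifths of $20,300,000 = $8,120,000. The remaining $12,180,000 passes to the descendants.
The descendants' portion ($12,180,000) is divided at the children's generation into 4 shares of $3,045,000. Aoife and Faisal each take $3,045,000. The 2 shares of the deceased (Delphine and Xiulan) are combined into a pool of $6,090,000.
That pool ($6,090,000) is divided at the grandchildren's generation equally among Pablo, Yolanda, Oskar, Valentina, Eamon, Tamsin, and Teodor: $870,000 each.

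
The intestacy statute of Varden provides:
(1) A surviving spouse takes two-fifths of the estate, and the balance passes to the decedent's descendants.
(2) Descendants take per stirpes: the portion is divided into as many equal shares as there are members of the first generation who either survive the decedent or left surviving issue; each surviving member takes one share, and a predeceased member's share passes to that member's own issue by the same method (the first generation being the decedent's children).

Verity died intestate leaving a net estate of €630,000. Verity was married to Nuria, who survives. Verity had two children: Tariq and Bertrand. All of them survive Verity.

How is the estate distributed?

Nuria takes two-fifths of €630,000 = €252,000. The remaining €378,000 passes to the descendants.
The descendants' portion (€378,000) is divided into 2 shares of €189,000: Tariq and Bertrand each take €189,000.

Nuria: €252,000; Tariq: €189,000; Bertrand: €189,000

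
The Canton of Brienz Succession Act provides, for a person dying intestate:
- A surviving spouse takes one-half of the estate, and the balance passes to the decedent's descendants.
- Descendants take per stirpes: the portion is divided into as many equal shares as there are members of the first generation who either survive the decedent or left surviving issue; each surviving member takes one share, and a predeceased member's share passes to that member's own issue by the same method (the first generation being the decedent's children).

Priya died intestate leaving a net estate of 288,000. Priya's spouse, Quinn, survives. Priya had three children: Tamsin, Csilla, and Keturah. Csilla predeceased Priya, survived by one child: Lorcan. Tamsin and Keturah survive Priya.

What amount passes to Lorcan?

Lorcan receives 48,000.

Quinn takes one-half of 288,000 = 144,000. The remaining 144,000 passes to the descendants.
The descendants' portion (144,000) is divided into 3 shares of 48,000: Tamsin and Keturah each take 48,000; Csilla's 48,000 share passes to Csilla's issue.
Csilla's share (48,000) passes entirely to Lorcan.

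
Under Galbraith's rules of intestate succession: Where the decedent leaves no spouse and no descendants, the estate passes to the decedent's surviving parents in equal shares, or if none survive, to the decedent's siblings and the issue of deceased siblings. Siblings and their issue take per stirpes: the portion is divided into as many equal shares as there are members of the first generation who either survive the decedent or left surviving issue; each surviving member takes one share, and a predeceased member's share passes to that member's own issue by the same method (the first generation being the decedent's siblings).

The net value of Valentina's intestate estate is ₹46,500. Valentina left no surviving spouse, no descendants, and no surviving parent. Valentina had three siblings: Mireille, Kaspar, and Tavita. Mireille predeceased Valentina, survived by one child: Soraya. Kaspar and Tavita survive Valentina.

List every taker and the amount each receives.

The entire ₹46,500 passes to the siblings and their issue.
That amount (₹46,500) is divided into 3 shares of ₹15,500: Kaspar and Tavita each take ₹15,500; Mireille's ₹15,500 share passes to Mireille's issue.
Mireille's share (₹15,500) passes entirely to Soraya.

Soraya: ₹15,500; Kaspar: ₹15,500; Tavita: ₹15,500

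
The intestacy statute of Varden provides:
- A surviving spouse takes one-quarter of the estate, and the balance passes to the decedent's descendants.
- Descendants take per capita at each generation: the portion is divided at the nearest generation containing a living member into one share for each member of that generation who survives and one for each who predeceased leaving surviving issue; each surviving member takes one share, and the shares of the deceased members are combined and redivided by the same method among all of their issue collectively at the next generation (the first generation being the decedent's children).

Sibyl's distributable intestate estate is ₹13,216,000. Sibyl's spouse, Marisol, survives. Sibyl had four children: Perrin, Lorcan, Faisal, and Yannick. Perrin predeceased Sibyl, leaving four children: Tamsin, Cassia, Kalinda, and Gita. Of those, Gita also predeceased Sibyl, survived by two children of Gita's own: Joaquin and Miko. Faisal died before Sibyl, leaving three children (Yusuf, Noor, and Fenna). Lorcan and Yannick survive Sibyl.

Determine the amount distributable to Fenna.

Fenna receives ₹708,000.

Marisol takes one-quarter of ₹13,216,000 = ₹3,304,000. The remaining ₹9,912,000 passes to the descendants.
The descendants' portion (₹9,912,000) is divided at the children's generation into 4 shares of ₹2,478,000. Lorcan and Yannick each take ₹2,478,000. The 2 shares of the deceased (Perrin and Faisal) are combined into a pool of ₹4,956,000.
That pool (₹4,956,000) is divided at the grandchildren's generation into 7 shares of ₹708,000. Tamsin, Cassia, Kalinda, Yusuf, Noor, and Fenna each take ₹708,000. The remaining share for the deceased Gita (₹708,000) is carried to the next generation.
That pool (₹708,000) is divided at the great-grandchildren's generation equally among Joaquin and Miko: ₹354,000 each.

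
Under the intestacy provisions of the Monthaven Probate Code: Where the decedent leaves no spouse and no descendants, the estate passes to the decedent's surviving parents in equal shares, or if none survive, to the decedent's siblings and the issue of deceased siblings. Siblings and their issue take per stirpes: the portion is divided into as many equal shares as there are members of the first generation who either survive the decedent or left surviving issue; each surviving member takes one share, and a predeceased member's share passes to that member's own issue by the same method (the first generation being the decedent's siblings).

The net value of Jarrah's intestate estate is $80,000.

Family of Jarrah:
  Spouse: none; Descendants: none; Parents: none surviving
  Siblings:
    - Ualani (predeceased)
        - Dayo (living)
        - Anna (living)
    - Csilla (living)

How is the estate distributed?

The entire $80,000 passes to the siblings and their issue.
That amount ($80,000) is divided into 2 shares of $40,000: Csilla takes $40,000; Ualani's $40,000 share passes to Ualani's issue.
Ualani's share ($40,000) is divided into 2 shares of $20,000: Dayo and Anna each take $20,000.

Dayo: $20,000; Anna: $20,000; Csilla: $40,000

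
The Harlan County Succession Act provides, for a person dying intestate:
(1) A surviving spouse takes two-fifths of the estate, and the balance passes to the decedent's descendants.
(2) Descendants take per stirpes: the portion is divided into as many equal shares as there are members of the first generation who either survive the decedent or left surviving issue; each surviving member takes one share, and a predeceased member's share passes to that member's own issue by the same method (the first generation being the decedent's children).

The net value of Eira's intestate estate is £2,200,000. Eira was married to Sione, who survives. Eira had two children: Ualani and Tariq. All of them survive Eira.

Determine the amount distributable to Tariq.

Tariq receives £660,000.

Sione takes two-fifths of £2,200,000 = £880,000. The remaining £1,320,000 passes to the descendants.
The descendants' portion (£1,320,000) is divided into 2 shares of £660,000: Ualani and Tariq each take £660,000.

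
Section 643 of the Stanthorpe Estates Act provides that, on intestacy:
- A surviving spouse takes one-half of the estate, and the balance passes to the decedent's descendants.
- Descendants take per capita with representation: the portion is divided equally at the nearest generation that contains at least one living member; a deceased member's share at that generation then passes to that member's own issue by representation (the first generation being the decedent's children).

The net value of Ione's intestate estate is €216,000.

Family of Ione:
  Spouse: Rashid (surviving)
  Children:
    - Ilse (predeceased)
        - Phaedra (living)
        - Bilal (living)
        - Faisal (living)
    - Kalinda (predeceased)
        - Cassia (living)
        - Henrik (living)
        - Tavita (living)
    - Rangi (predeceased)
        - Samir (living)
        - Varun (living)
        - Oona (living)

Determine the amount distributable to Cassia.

Rashid takes one-half of €216,000 = €108,000. The remaining €108,000 passes to the descendants.
No child survives, so the initial division is made at the grandchildren's generation.
The descendants' portion (€108,000) is divided into 9 shares of €12,000: Phaedra, Bilal, Faisal, Cassia, Henrik, Tavita, Samir, Varun, and Oona each take €12,000.

Cassia receives €12,000.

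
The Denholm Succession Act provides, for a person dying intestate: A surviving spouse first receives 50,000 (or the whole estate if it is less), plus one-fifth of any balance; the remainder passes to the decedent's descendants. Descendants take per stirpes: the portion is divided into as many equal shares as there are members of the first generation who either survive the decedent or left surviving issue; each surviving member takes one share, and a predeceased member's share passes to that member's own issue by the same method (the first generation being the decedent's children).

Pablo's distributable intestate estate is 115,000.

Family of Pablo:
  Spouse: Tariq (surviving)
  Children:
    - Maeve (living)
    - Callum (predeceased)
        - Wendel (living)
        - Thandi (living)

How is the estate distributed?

Tariq: 63,000; Maeve: 26,000; Wendel: 13,000; Thandi: 13,000

Tariq first takes 50,000, leaving a balance of 65,000. Tariq then takes one-fifth of the balance (13,000), for a total of 63,000. The remaining 52,000 passes to the descendants.
The descendants' portion (52,000) is divided into 2 shares of 26,000: Maeve takes 26,000; Callum's 26,000 share passes to Callum's issue.
Callum's share (26,000) is divided into 2 shares of 13,000: Wendel and Thandi each take 13,000.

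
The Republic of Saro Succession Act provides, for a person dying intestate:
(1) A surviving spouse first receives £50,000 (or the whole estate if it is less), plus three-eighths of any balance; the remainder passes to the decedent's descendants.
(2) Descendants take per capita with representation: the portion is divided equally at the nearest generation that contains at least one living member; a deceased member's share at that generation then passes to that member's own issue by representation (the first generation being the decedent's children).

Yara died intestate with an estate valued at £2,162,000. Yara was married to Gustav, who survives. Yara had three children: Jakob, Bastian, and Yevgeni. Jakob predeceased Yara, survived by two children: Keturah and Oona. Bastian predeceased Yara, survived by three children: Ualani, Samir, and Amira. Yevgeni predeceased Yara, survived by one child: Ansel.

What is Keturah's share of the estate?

Gustav first takes £50,000, leaving a balance of £2,112,000. Gustav then takes three-eighths of the balance (£792,000), for a total of £842,000. The remaining £1,320,000 passes to the descendants.
No child survives, so the initial division is made at the grandchildren's generation.
The descendants' portion (£1,320,000) is divided into 6 shares of £220,000: Keturah, Oona, Ualani, Samir, Amira, and Ansel each take £220,000.

Keturah receives £220,000.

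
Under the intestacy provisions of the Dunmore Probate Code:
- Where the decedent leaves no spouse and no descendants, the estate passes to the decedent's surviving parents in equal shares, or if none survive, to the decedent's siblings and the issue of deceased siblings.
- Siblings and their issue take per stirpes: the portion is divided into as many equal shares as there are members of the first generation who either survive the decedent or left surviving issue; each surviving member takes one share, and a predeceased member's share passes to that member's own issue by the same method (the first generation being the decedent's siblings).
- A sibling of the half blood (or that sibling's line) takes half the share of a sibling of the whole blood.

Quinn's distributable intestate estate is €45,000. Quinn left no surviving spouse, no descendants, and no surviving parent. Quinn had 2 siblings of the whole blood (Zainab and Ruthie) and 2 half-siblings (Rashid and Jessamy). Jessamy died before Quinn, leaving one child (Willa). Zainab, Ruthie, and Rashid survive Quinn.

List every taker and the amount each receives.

The entire €45,000 passes to the siblings and their issue.
Counting each half-blood sibling's line as half a unit, there are 3 units in €45,000, so one unit is €15,000. Whole-blood lines (Zainab and Ruthie) take €15,000 each; half-blood lines (Rashid and Jessamy) take €7,500 each.
Jessamy's share (€7,500) passes entirely to Willa.

Zainab: €15,000; Ruthie: €15,000; Rashid: €7,500; Willa: €7,500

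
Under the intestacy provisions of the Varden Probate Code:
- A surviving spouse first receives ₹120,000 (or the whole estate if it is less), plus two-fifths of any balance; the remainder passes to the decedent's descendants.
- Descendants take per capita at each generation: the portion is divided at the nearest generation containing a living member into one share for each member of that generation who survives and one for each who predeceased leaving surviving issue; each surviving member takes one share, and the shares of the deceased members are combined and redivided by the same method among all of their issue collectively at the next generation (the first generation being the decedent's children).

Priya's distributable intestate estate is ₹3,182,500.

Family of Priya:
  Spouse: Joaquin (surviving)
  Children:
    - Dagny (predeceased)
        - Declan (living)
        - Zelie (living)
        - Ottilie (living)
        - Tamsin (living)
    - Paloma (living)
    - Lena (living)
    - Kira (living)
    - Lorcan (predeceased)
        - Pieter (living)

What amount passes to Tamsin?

Tamsin receives ₹147,000.

Joaquin first takes ₹120,000, leaving a balance of ₹3,062,500. Joaquin then takes two-fifths of the balance (₹1,225,000), for a total of ₹1,345,000. The remaining ₹1,837,500 passes to the descendants.
The descendants' portion (₹1,837,500) is divided at the children's generation into 5 shares of ₹367,500. Paloma, Lena, and Kira each take ₹367,500. The 2 shares of the deceased (Dagny and Lorcan) are combined into a pool of ₹735,000.
That pool (₹735,000) is divided at the grandchildren's generation equally among Declan, Zelie, Ottilie, Tamsin, and Pieter: ₹147,000 each.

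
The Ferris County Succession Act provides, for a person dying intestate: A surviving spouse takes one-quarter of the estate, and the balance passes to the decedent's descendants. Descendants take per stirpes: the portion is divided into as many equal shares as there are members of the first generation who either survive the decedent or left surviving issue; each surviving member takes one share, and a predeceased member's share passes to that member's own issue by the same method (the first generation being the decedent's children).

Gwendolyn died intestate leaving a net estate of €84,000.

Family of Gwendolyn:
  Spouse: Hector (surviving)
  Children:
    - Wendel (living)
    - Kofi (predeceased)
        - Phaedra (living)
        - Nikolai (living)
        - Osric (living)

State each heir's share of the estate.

Hector takes one-quarter of €84,000 = €21,000. The remaining €63,000 passes to the descendants.
The descendants' portion (€63,000) is divided into 2 shares of €31,500: Wendel takes €31,500; Kofi's €31,500 share passes to Kofi's issue.
Kofi's share (€31,500) is divided into 3 shares of €10,500: Phaedra, Nikolai, and Osric each take €10,500.

Hector: €21,000; Wendel: €31,500; Phaedra: €10,500; Nikolai: €10,500; Osric: €10,500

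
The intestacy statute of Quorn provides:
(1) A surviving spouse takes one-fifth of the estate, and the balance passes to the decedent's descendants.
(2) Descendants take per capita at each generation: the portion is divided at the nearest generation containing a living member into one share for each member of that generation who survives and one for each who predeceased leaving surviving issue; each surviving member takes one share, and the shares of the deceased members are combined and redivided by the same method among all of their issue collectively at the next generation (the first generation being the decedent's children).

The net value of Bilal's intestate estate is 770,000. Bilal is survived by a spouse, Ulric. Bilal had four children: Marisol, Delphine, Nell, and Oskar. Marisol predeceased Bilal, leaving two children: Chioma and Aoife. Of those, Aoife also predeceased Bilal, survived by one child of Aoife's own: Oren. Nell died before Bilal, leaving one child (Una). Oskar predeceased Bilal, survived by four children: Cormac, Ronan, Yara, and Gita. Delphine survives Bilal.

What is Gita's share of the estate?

Ulric takes one-fifth of 770,000 = 154,000. The remaining 616,000 passes to the descendants.
The descendants' portion (616,000) is divided at the children's generation into 4 shares of 154,000. Delphine takes 154,000. The 3 shares of the deceased (Marisol, Nell, and Oskar) are combined into a pool of 462,000.
That pool (462,000) is divided at the grandchildren's generation into 7 shares of 66,000. Chioma, Una, Cormac, Ronan, Yara, and Gita each take 66,000. The remaining share for the deceased Aoife (66,000) is carried to the next generation.
That pool (66,000) passes entirely to Oren, the sole taker at the great-grandchildren's generation.

Gita receives 66,000.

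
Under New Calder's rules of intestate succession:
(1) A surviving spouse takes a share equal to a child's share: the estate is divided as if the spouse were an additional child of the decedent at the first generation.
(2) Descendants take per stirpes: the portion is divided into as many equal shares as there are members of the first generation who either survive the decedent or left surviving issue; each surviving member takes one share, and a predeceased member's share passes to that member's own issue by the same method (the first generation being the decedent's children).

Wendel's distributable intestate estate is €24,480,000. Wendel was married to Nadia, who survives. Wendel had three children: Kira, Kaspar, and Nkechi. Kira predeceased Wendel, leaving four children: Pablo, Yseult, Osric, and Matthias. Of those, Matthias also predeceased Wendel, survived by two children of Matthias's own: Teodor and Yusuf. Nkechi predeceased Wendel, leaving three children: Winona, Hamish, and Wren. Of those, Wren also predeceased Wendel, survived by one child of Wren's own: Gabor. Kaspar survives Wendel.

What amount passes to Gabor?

The spouse counts as an additional share at the children's level, so there are 4 primary shares of €6,120,000. Nadia takes one such share (€6,120,000).
The children's combined portion (€18,360,000) is divided into 3 shares of €6,120,000: Kaspar takes €6,120,000; Kira's €6,120,000 share passes to Kira's issue; Nkechi's €6,120,000 share passes to Nkechi's issue.
Kira's share (€6,120,000) is divided into 4 shares of €1,530,000: Pablo, Yseult, and Osric each take €1,530,000; Matthias's €1,530,000 share passes to Matthias's issue.
Matthias's share (€1,530,000) is divided into 2 shares of €765,000: Teodor and Yusuf each take €765,000.
Nkechi's share (€6,120,000) is divided into 3 shares of €2,040,000: Winona and Hamish each take €2,040,000; Wren's €2,040,000 share passes to Wren's issue.
Wren's share (€2,040,000) passes entirely to Gabor.

Gabor receives €2,040,000.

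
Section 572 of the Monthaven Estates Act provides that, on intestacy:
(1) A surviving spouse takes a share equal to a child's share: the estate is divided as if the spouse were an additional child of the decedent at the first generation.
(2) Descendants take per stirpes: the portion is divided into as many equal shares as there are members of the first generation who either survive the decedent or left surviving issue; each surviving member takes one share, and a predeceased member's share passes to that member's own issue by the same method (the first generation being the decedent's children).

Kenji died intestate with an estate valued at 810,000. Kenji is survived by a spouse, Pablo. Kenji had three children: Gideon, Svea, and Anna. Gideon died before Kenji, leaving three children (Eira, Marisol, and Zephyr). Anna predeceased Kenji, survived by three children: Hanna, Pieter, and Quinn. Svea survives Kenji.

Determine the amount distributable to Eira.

Eira receives 67,500.

The spouse counts as an additional share at the children's level, so there are 4 primary shares of 202,500. Pablo takes one such share (202,500).
The children's combined portion (607,500) is divided into 3 shares of 202,500: Svea takes 202,500; Gideon's 202,500 share passes to Gideon's issue; Anna's 202,500 share passes to Anna's issue.
Gideon's share (202,500) is divided into 3 shares of 67,500: Eira, Marisol, and Zephyr each take 67,500.
Anna's share (202,500) is divided into 3 shares of 67,500: Hanna, Pieter, and Quinn each take 67,500.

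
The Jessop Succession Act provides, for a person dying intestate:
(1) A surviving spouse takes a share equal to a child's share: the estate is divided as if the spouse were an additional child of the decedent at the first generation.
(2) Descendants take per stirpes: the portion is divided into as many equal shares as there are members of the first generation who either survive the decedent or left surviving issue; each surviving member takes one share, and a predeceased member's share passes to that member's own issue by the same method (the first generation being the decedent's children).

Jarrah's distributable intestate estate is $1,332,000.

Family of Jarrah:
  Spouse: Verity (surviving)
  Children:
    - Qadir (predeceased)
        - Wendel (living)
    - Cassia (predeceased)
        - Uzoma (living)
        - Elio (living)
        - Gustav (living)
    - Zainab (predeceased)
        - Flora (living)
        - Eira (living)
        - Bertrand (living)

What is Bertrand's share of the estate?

The spouse counts as an additional share at the children's level, so there are 4 primary shares of $333,000. Verity takes one such share ($333,000).
The children's combined portion ($999,000) is divided into 3 shares of $333,000: Qadir's $333,000 share passes to Qadir's issue; Cassia's $333,000 share passes to Cassia's issue; Zainab's $333,000 share passes to Zainab's issue.
Qadir's share ($333,000) passes entirely to Wendel.
Cassia's share ($333,000) is divided into 3 shares of $111,000: Uzoma, Elio, and Gustav each take $111,000.
Zainab's share ($333,000) is divided into 3 shares of $111,000: Flora, Eira, and Bertrand each take $111,000.

Bertrand receives $111,000.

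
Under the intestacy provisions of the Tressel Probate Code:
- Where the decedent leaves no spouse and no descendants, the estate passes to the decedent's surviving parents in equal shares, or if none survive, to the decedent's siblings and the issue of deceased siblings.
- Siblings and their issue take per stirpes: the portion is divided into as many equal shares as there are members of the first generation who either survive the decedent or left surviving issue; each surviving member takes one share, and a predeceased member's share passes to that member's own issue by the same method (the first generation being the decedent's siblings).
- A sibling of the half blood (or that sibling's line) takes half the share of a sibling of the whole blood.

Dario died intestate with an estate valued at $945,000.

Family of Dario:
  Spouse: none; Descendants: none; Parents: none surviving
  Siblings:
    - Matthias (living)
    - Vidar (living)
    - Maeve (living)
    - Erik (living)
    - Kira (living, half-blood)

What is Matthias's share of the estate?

Matthias receives $210,000.

The entire $945,000 passes to the siblings and their issue.
Counting each half-blood sibling's line as half a unit, there are 9/2 units in $945,000, so one unit is $210,000. Whole-blood lines (Matthias, Vidar, Maeve, and Erik) take $210,000 each; half-blood lines (Kira) take $105,000 each.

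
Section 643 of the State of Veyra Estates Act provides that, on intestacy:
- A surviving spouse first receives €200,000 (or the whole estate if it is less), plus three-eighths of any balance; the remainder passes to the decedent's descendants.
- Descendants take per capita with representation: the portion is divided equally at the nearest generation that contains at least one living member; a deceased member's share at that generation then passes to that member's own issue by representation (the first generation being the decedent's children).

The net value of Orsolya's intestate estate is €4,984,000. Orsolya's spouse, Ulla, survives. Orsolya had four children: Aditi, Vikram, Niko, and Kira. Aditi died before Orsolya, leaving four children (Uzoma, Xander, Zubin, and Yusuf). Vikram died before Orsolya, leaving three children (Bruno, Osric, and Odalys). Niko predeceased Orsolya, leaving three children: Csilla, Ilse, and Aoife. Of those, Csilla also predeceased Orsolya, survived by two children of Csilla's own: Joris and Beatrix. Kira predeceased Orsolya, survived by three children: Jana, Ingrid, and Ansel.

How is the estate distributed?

Ulla: €1,994,000; Uzoma: €230,000; Xander: €230,000; Zubin: €230,000; Yusuf: €230,000; Bruno: €230,000; Osric: €230,000; Odalys: €230,000; Joris: €115,000; Beatrix: €115,000; Ilse: €230,000; Aoife: €230,000; Jana: €230,000; Ingrid: €230,000; Ansel: €230,000

Ulla first takes €200,000, leaving a balance of €4,784,000. Ulla then takes three-eighths of the balance (€1,794,000), for a total of €1,994,000. The remaining €2,990,000 passes to the descendants.
No child survives, so the initial division is made at the grandchildren's generation.
The descendants' portion (€2,990,000) is divided into 13 shares of €230,000: Uzoma, Xander, Zubin, Yusuf, Bruno, Osric, Odalys, Ilse, Aoife, Jana, Ingrid, and Ansel each take €230,000; Csilla's €230,000 share passes to Csilla's issue.
Csilla's share (€230,000) is divided into 2 shares of €115,000: Joris and Beatrix each take €115,000.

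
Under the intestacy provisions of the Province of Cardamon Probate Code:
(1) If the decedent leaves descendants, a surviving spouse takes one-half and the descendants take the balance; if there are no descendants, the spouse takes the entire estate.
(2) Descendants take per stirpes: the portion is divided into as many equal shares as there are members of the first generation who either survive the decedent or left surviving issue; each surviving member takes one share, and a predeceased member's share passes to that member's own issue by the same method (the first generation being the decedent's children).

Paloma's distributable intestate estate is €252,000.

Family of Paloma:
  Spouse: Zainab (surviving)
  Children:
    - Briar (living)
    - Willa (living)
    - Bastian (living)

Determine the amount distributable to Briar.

Zainab takes one-half of €252,000 = €126,000. The remaining €126,000 passes to the descendants.
The descendants' portion (€126,000) is divided into 3 shares of €42,000: Briar, Willa, and Bastian each take €42,000.

Briar receives €42,000.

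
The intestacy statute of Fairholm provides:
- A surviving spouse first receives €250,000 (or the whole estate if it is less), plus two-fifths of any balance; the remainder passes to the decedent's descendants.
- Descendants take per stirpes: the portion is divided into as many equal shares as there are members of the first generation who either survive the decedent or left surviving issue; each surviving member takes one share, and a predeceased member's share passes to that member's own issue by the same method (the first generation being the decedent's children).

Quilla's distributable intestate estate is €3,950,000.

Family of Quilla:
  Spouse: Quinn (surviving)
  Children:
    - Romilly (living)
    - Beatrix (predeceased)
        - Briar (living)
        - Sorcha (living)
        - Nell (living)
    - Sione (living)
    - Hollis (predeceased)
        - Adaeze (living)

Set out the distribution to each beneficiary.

Quinn: €1,730,000; Romilly: €555,000; Briar: €185,000; Sorcha: €185,000; Nell: €185,000; Sione: €555,000; Adaeze: €555,000

Quinn first takes €250,000, leaving a balance of €3,700,000. Quinn then takes two-fifths of the balance (€1,480,000), for a total of €1,730,000. The remaining €2,220,000 passes to the descendants.
The descendants' portion (€2,220,000) is divided into 4 shares of €555,000: Romilly and Sione each take €555,000; Beatrix's €555,000 share passes to Beatrix's issue; Hollis's €555,000 share passes to Hollis's issue.
Beatrix's share (€555,000) is divided into 3 shares of €185,000: Briar, Sorcha, and Nell each take €185,000.
Hollis's share (€555,000) passes entirely to Adaeze.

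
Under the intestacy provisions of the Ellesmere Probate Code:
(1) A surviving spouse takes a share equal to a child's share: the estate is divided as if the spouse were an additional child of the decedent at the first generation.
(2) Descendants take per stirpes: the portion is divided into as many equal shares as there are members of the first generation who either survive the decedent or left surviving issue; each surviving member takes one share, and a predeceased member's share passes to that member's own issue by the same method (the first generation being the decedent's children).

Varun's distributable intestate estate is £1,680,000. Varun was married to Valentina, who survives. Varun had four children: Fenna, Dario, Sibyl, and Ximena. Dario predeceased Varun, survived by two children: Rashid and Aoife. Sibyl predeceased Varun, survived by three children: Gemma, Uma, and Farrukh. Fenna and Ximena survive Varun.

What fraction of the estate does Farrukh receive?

The spouse counts as an additional share at the children's level, so there are 5 primary shares of £336,000. Valentina takes one such share (£336,000).
The children's combined portion (£1,344,000) is divided into 4 shares of £336,000: Fenna and Ximena each take £336,000; Dario's £336,000 share passes to Dario's issue; Sibyl's £336,000 share passes to Sibyl's issue.
Dario's share (£336,000) is divided into 2 shares of £168,000: Rashid and Aoife each take £168,000.
Sibyl's share (£336,000) is divided into 3 shares of £112,000: Gemma, Uma, and Farrukh each take £112,000.

Farrukh receives 1/15 of the estate.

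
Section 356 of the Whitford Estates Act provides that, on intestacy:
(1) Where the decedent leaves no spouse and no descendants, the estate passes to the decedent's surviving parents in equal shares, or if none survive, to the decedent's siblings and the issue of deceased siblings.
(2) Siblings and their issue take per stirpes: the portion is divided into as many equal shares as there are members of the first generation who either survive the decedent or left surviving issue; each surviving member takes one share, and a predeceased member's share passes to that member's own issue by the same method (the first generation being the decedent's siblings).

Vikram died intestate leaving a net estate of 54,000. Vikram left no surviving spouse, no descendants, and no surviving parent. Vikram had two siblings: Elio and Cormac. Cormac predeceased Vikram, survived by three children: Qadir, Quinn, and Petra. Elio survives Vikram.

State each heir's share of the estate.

Elio: 27,000; Qadir: 9,000; Quinn: 9,000; Petra: 9,000

The entire 54,000 passes to the siblings and their issue.
That amount (54,000) is divided into 2 shares of 27,000: Elio takes 27,000; Cormac's 27,000 share passes to Cormac's issue.
Cormac's share (27,000) is divided into 3 shares of 9,000: Qadir, Quinn, and Petra each take 9,000.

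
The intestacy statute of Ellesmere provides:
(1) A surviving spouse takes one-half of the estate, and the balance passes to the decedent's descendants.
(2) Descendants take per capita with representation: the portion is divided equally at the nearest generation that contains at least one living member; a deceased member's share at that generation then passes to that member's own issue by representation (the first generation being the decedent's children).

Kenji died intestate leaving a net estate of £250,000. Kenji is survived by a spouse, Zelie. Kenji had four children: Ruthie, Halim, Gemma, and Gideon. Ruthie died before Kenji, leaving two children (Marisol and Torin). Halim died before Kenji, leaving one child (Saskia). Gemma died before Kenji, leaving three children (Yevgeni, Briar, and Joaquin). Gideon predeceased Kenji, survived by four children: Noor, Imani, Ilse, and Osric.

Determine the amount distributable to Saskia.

Zelie takes one-half of £250,000 = £125,000. The remaining £125,000 passes to the descendants.
No child survives, so the initial division is made at the grandchildren's generation.
The descendants' portion (£125,000) is divided into 10 shares of £12,500: Marisol, Torin, Saskia, Yevgeni, Briar, Joaquin, Noor, Imani, Ilse, and Osric each take £12,500.

Saskia receives £12,500.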